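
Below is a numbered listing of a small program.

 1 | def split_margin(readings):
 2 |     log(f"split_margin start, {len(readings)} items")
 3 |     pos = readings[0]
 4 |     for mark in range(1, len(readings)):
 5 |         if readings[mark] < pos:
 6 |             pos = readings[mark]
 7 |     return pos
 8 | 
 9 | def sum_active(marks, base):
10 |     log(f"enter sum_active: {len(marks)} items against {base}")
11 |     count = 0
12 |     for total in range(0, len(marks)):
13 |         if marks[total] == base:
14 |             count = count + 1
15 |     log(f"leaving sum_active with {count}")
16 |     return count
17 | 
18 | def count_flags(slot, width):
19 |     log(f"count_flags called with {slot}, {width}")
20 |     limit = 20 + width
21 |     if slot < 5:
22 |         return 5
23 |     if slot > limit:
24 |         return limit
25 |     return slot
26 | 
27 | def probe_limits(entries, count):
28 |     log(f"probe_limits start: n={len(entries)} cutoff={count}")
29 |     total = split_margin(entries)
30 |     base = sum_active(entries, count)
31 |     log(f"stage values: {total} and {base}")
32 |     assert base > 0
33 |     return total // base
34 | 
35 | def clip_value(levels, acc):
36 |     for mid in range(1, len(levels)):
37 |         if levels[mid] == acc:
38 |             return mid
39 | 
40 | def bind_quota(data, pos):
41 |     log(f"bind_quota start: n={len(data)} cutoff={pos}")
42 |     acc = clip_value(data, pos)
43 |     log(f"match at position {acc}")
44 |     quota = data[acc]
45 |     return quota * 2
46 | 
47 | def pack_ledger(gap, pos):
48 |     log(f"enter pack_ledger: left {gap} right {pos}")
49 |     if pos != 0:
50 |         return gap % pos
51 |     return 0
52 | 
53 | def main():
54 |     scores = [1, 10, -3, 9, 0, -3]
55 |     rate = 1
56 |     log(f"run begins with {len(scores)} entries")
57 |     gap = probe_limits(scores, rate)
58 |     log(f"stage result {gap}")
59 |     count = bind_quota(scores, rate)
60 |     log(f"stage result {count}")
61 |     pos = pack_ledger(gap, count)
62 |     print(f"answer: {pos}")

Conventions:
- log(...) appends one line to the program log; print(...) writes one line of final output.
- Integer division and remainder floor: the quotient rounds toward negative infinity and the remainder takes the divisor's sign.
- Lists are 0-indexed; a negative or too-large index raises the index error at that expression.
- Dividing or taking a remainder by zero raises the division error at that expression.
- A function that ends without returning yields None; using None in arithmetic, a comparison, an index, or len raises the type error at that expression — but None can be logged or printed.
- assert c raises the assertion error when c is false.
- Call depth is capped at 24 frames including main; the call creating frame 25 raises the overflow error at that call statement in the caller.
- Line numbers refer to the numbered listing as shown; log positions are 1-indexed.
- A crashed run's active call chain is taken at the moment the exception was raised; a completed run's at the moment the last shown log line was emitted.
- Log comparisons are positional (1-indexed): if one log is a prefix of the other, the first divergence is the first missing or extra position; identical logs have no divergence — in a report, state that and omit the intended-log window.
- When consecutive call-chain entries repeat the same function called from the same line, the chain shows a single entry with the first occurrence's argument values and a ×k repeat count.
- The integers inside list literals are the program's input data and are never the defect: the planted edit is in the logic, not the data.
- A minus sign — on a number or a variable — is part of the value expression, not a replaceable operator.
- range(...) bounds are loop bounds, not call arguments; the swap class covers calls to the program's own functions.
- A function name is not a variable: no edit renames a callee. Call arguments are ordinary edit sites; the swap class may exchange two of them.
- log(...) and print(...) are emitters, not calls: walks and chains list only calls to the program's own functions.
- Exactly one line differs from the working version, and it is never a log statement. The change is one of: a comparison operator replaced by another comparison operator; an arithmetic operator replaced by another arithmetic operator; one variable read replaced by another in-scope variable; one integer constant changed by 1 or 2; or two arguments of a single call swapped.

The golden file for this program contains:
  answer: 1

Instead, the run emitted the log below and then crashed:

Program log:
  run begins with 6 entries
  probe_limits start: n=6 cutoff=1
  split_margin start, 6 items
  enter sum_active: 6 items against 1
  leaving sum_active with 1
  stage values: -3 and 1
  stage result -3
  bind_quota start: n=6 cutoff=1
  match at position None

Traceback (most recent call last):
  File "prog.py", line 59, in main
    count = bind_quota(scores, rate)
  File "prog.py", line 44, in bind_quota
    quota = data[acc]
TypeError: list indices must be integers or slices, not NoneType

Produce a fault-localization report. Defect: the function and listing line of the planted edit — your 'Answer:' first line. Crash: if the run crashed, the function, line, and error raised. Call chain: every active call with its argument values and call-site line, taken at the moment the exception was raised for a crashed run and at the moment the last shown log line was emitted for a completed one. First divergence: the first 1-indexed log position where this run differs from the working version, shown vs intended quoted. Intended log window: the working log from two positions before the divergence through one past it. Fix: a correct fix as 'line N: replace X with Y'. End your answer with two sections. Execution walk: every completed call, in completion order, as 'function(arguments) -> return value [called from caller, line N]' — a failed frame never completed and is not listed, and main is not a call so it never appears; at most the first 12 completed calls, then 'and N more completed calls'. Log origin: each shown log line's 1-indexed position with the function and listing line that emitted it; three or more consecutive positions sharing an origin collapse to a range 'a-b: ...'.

Answer: the defect is in clip_value at line 36.
Key fact: At log position 9 the runs split — shown 'match at position None', but the working version logs 'match at position 0'.
Crash: bind_quota, line 44, TypeError.
Call chain: main -> bind_quota([1, 10, -3, 9, 0, -3], 1) (called at line 59).
First divergence: position 9 — shown 'match at position None', intended 'match at position 0'.
Intended log window:
  7: stage result -3
  8: bind_quota start: n=6 cutoff=1
  9: match at position 0
  10: stage result 2
Execution walk:
  split_margin([1, 10, -3, 9, 0, -3]) -> -3  [called from probe_limits, line 29]
  sum_active([1, 10, -3, 9, 0, -3], 1) -> 1  [called from probe_limits, line 30]
  probe_limits([1, 10, -3, 9, 0, -3], 1) -> -3  [called from main, line 57]
  clip_value([1, 10, -3, 9, 0, -3], 1) -> None  [called from bind_quota, line 42]
Origin of each log line:
  1: emitted by main (line 56)
  2: emitted by probe_limits (line 28)
  3: emitted by split_margin (line 2)
  4: emitted by sum_active (line 10)
  5: emitted by sum_active (line 15)
  6: emitted by probe_limits (line 31)
  7: emitted by main (line 58)
  8: emitted by bind_quota (line 41)
  9: emitted by bind_quota (line 43)
A correct fix: line 36: replace `1` with `0`.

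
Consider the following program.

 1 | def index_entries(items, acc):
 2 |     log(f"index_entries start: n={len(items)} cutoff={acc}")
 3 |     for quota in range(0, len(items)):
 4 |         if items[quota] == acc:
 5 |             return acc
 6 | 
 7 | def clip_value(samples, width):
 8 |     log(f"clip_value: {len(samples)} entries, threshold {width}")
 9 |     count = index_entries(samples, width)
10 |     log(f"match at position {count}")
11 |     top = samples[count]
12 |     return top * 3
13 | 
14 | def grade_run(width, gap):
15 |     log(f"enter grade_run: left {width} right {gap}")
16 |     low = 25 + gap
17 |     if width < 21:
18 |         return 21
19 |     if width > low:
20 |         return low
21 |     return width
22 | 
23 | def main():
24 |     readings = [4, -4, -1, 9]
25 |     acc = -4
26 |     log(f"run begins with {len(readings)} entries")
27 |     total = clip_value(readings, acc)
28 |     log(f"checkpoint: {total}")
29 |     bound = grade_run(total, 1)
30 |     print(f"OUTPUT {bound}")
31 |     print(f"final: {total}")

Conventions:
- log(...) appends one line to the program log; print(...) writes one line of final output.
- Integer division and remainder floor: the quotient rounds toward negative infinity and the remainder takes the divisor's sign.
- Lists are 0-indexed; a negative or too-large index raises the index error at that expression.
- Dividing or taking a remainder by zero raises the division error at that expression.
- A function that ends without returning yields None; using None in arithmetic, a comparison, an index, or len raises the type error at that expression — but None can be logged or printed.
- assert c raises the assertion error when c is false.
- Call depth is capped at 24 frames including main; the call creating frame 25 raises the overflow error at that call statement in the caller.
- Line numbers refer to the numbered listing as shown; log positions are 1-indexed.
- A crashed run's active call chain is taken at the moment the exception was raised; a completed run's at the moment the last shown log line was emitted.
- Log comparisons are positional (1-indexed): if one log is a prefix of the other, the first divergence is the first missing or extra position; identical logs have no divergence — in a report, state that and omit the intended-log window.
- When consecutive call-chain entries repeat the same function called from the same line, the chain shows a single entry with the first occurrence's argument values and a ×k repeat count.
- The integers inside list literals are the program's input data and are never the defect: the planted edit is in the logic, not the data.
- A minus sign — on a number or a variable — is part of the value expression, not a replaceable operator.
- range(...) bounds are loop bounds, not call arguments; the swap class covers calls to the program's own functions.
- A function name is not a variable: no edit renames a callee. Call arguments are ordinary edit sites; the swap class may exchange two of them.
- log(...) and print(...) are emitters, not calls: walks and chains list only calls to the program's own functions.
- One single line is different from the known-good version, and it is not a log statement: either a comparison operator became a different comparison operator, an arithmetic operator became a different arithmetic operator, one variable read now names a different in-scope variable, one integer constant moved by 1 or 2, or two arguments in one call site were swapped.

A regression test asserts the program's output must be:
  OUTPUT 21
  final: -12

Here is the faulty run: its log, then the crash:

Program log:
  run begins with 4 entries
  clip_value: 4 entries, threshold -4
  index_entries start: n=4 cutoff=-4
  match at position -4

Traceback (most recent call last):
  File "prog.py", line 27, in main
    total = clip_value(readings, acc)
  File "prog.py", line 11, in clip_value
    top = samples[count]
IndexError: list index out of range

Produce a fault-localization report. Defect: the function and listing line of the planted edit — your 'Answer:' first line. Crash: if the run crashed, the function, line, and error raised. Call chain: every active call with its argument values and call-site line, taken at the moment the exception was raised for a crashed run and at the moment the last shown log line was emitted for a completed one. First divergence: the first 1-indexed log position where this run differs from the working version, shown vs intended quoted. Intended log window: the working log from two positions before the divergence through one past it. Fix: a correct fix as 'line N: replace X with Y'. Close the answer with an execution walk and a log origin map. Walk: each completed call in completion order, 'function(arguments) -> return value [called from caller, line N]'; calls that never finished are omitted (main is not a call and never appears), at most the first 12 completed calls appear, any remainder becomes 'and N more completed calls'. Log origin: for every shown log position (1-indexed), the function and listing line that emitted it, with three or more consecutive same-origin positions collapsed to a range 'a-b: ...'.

Answer: the defect is in index_entries at line 5.
Key fact: Log line 4 is where behavior first shows: 'match at position -4' appears instead of 'match at position 1'.
Crash: clip_value, line 11, IndexError.
Call chain: main -> clip_value([4, -4, -1, 9], -4) (called at line 27).
First divergence: position 4; shown 'match at position -4' vs intended 'match at position 1'.
Intended log window:
  2: clip_value: 4 entries, threshold -4
  3: index_entries start: n=4 cutoff=-4
  4: match at position 1
  5: checkpoint: -12
Execution walk:
  index_entries([4, -4, -1, 9], -4) -> -4  [called from clip_value, line 9]
Log origins:
  1: emitted by main (line 26)
  2: emitted by clip_value (line 8)
  3: emitted by index_entries (line 2)
  4: emitted by clip_value (line 10)
A correct fix: line 5: replace `acc` with `quota`.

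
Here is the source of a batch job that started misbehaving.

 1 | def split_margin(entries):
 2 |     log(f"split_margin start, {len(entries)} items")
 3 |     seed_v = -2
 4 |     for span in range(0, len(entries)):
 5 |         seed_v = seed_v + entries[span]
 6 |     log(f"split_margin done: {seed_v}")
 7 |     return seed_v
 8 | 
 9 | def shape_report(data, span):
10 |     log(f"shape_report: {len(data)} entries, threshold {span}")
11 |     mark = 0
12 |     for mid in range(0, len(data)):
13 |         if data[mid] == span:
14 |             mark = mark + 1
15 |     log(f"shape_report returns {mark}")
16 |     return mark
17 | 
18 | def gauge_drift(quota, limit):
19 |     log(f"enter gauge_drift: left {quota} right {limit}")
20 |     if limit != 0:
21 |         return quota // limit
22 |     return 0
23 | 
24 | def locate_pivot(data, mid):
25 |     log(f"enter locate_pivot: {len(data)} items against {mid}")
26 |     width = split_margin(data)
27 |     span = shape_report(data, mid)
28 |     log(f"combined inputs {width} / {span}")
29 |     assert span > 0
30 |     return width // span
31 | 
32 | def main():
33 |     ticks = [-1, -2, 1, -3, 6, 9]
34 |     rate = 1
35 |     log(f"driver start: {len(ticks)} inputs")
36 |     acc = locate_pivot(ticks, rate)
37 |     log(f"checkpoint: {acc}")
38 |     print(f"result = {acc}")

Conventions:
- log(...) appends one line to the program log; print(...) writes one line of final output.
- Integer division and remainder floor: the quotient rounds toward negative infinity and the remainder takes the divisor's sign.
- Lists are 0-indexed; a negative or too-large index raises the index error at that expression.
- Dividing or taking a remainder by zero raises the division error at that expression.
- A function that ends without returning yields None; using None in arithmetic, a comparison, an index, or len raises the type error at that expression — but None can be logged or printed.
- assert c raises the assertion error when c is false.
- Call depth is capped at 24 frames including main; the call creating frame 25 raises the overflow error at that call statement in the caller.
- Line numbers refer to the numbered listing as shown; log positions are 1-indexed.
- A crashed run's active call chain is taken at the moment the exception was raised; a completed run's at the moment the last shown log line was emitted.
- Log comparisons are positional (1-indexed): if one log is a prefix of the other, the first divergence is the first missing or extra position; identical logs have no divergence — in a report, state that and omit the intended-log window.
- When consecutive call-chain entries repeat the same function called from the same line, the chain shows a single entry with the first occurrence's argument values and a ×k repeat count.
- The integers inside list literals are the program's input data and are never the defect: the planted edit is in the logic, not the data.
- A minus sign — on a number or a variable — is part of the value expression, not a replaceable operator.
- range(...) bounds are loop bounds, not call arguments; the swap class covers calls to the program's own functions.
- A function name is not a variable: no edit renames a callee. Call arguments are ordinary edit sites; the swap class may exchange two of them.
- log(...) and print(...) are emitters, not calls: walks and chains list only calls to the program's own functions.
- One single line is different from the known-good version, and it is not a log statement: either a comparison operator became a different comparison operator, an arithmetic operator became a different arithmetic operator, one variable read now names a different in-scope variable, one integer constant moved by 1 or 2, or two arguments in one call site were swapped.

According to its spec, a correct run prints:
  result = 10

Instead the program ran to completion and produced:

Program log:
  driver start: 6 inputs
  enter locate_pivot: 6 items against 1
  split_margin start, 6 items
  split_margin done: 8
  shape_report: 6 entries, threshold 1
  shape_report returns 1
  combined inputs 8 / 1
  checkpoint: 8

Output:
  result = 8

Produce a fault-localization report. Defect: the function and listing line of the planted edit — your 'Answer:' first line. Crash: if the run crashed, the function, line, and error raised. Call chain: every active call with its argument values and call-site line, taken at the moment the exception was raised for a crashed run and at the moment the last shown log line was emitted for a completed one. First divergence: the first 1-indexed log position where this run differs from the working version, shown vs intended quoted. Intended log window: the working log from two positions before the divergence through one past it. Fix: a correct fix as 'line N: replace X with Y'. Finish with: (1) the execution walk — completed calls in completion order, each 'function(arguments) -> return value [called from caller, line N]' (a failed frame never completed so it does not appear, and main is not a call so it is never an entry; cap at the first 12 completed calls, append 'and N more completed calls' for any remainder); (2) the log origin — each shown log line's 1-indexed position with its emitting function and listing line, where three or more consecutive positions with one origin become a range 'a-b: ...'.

Answer: the defect is in split_margin at line 3.
Key fact: The log first diverges at position 4: the faulty run prints 'split_margin done: 8' where the working version prints 'split_margin done: 10'.
Call chain: main.
First divergence: position 4; shown 'split_margin done: 8' vs intended 'split_margin done: 10'.
Intended log window:
  2: enter locate_pivot: 6 items against 1
  3: split_margin start, 6 items
  4: split_margin done: 10
  5: shape_report: 6 entries, threshold 1
Execution walk:
  split_margin([-1, -2, 1, -3, 6, 9]) -> 8  [called from locate_pivot, line 26]
  shape_report([-1, -2, 1, -3, 6, 9], 1) -> 1  [called from locate_pivot, line 27]
  locate_pivot([-1, -2, 1, -3, 6, 9], 1) -> 8  [called from main, line 36]
Log line origins:
  1: from main, line 35
  2: from locate_pivot, line 25
  3: from split_margin, line 2
  4: from split_margin, line 6
  5: from shape_report, line 10
  6: from shape_report, line 15
  7: from locate_pivot, line 28
  8: from main, line 37
A correct fix: line 3: replace `-2` with `0`.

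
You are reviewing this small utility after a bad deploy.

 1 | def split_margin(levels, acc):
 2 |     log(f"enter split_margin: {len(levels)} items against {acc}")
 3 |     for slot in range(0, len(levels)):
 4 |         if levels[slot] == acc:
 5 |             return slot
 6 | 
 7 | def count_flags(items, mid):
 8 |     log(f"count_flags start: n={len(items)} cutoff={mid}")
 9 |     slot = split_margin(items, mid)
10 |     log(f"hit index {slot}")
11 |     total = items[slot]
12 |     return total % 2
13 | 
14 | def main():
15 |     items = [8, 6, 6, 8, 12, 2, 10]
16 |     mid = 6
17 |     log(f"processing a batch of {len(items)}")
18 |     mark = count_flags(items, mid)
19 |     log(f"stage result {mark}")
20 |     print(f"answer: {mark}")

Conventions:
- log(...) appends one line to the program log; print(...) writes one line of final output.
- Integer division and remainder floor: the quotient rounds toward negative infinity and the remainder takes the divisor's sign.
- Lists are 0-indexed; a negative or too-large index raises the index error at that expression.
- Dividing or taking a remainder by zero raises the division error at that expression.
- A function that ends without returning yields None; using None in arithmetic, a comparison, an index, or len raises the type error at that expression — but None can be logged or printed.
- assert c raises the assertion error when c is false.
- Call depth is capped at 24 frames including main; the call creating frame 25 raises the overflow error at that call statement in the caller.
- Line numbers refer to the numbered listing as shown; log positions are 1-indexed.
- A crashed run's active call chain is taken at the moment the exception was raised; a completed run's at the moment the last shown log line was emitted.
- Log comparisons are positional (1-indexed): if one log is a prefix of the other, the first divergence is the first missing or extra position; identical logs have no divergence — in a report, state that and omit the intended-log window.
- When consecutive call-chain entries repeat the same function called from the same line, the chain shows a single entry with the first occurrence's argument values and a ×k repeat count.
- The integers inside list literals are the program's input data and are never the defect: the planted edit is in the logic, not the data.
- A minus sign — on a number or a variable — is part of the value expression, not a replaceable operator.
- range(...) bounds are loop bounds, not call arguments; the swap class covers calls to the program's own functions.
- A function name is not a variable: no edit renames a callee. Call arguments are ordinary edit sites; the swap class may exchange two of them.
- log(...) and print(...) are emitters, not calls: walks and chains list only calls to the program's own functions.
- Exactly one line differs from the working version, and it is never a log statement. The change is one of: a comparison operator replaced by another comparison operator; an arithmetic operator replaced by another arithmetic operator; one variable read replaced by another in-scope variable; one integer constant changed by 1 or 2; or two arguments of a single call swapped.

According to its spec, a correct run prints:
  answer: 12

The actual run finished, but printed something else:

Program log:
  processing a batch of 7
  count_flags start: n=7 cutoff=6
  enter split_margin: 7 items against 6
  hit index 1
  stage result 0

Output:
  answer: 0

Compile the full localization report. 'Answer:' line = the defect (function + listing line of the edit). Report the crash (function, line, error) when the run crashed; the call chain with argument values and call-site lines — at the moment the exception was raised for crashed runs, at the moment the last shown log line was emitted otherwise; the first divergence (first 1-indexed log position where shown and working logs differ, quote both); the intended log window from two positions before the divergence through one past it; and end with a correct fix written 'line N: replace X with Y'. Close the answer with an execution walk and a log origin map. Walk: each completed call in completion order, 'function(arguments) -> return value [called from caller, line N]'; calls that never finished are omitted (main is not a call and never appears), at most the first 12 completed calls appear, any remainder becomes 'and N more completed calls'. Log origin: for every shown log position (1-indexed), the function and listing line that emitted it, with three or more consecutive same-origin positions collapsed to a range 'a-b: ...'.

Answer: the defect is in count_flags at line 12.
Key fact: The log first diverges at position 5: the faulty run prints 'stage result 0' where the working version prints 'stage result 12'.
Call chain: main.
First divergence: position 5 — shown 'stage result 0', intended 'stage result 12'.
Intended log window:
  3: enter split_margin: 7 items against 6
  4: hit index 1
  5: stage result 12
Execution walk:
  split_margin([8, 6, 6, 8, 12, 2, 10], 6) -> 1  [called from count_flags, line 9]
  count_flags([8, 6, 6, 8, 12, 2, 10], 6) -> 0  [called from main, line 18]
Log line origins:
  1: logged in main at line 17
  2: logged in count_flags at line 8
  3: logged in split_margin at line 2
  4: logged in count_flags at line 10
  5: logged in main at line 19
A correct fix: line 12: replace `%` with `*`.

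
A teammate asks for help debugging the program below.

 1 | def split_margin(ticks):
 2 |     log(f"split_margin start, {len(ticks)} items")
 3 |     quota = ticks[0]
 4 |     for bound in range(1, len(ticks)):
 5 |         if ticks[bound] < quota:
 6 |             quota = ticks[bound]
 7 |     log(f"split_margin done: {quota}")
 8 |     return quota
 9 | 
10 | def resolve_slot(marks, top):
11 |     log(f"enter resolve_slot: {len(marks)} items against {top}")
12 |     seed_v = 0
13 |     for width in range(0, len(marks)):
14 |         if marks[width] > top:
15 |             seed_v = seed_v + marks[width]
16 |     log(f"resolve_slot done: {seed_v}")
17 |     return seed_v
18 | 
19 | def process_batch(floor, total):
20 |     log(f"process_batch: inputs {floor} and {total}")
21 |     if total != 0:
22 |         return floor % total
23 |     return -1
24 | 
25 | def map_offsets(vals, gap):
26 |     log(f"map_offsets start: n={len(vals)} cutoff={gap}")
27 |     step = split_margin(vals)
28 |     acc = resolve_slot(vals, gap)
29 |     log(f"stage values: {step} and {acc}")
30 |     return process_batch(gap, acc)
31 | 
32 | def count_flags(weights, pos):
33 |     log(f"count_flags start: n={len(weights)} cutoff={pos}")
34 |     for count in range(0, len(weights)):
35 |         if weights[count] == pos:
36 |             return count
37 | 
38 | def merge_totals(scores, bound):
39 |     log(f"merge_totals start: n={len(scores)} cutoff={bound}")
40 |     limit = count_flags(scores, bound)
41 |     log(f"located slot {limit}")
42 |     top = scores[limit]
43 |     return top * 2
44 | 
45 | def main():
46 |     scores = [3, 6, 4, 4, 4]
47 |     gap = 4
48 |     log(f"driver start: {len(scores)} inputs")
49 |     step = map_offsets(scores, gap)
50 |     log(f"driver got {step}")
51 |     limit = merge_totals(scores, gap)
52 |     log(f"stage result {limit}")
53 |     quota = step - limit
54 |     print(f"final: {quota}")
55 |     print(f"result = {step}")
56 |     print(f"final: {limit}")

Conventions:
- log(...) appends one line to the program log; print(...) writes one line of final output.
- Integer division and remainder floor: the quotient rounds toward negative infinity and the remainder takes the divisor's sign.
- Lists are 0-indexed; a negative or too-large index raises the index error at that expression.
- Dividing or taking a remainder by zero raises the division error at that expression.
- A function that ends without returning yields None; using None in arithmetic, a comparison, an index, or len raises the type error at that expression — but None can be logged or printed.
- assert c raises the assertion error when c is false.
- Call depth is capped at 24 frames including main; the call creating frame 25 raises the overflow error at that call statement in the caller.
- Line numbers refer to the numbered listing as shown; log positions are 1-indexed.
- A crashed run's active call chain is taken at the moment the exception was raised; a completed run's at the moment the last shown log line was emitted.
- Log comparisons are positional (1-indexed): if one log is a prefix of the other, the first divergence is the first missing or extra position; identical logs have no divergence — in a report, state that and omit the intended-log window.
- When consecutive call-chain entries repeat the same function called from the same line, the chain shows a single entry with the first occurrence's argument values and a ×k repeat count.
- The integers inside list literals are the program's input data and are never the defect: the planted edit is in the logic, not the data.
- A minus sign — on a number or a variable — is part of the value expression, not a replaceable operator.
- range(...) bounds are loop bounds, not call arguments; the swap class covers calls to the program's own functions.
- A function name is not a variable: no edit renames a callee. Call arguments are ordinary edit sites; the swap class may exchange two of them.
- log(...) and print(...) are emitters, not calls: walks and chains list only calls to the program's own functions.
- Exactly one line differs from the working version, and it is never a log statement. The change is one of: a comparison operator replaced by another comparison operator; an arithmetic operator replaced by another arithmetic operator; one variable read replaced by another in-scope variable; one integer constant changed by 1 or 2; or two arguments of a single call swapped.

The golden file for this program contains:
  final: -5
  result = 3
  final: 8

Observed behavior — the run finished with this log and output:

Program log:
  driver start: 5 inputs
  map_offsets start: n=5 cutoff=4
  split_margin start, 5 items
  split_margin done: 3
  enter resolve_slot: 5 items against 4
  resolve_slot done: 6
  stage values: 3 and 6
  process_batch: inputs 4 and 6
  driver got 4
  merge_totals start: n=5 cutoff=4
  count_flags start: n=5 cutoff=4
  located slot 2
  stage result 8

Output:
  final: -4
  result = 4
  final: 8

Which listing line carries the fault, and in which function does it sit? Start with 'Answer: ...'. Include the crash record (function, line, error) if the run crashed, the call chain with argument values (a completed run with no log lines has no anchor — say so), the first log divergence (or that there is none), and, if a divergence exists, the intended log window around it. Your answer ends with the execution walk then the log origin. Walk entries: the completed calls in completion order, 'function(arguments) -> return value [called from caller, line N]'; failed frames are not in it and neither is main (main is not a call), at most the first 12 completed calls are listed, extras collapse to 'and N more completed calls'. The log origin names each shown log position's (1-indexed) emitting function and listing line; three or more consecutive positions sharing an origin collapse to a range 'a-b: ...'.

Answer: the defect is in map_offsets at line 30.
The tell: Everything matches until log position 8, which reads 'process_batch: inputs 4 and 6' in place of 'process_batch: inputs 3 and 6'.
Call chain: main.
First divergence: at position 8 the run shows 'process_batch: inputs 4 and 6' where the working version logs 'process_batch: inputs 3 and 6'.
Intended log window:
  6: resolve_slot done: 6
  7: stage values: 3 and 6
  8: process_batch: inputs 3 and 6
  9: driver got 3
Execution walk:
  split_margin([3, 6, 4, 4, 4]) -> 3  [called from map_offsets, line 27]
  resolve_slot([3, 6, 4, 4, 4], 4) -> 6  [called from map_offsets, line 28]
  process_batch(4, 6) -> 4  [called from map_offsets, line 30]
  map_offsets([3, 6, 4, 4, 4], 4) -> 4  [called from main, line 49]
  count_flags([3, 6, 4, 4, 4], 4) -> 2  [called from merge_totals, line 40]
  merge_totals([3, 6, 4, 4, 4], 4) -> 8  [called from main, line 51]
Origin of each log line:
  1: from main, line 48
  2: from map_offsets, line 26
  3: from split_margin, line 2
  4: from split_margin, line 7
  5: from resolve_slot, line 11
  6: from resolve_slot, line 16
  7: from map_offsets, line 29
  8: from process_batch, line 20
  9: from main, line 50
  10: from merge_totals, line 39
  11: from count_flags, line 33
  12: from merge_totals, line 41
  13: from main, line 52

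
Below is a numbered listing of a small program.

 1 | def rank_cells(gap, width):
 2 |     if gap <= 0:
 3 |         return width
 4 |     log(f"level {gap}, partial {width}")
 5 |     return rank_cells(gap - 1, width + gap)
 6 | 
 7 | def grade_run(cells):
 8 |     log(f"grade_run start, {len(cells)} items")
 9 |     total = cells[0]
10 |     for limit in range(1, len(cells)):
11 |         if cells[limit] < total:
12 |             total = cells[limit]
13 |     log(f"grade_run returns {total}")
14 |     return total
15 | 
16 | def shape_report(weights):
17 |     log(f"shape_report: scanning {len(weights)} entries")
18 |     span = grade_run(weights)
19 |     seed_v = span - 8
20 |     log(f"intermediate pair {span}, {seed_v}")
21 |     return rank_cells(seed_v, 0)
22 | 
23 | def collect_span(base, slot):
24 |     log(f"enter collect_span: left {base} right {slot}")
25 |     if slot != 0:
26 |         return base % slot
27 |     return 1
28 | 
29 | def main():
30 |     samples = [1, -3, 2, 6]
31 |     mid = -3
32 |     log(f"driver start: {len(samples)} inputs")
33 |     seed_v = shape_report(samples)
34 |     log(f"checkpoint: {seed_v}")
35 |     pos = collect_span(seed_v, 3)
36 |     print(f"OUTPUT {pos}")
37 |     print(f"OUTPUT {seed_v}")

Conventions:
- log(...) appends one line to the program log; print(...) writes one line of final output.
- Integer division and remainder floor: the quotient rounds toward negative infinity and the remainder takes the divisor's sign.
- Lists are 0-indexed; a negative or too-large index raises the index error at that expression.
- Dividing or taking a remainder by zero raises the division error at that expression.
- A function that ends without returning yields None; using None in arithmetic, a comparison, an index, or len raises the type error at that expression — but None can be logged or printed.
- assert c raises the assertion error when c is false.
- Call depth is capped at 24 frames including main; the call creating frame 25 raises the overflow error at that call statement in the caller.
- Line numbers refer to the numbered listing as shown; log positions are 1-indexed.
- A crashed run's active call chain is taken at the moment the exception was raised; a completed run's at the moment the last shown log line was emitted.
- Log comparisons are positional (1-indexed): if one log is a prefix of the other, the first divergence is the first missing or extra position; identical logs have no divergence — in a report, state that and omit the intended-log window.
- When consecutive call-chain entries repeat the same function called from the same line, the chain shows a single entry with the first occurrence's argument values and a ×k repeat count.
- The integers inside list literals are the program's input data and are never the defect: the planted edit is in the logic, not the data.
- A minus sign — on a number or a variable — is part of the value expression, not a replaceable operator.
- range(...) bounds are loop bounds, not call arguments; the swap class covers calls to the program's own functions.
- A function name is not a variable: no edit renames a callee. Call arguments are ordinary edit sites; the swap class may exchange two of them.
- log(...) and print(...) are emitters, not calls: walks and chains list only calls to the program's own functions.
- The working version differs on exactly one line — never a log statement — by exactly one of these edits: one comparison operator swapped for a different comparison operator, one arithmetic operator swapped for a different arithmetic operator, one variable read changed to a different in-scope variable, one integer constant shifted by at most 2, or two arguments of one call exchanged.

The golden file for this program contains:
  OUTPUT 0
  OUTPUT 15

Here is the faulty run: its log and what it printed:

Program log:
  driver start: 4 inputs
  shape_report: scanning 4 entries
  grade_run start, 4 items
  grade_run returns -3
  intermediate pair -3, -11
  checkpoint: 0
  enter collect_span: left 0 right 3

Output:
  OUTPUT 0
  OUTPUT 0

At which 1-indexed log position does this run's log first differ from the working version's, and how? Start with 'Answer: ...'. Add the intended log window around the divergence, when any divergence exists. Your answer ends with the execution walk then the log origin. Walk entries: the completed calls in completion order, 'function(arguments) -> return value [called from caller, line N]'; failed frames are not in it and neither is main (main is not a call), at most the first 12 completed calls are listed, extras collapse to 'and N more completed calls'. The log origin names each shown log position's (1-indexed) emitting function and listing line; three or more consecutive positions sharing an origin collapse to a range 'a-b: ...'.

Answer: position 5 — shown 'intermediate pair -3, -11', intended 'intermediate pair -3, 5'.
Intended log window:
  3: grade_run start, 4 items
  4: grade_run returns -3
  5: intermediate pair -3, 5
  6: level 5, partial 0
Execution walk:
  grade_run([1, -3, 2, 6]) -> -3  [called from shape_report, line 18]
  rank_cells(-11, 0) -> 0  [called from shape_report, line 21]
  shape_report([1, -3, 2, 6]) -> 0  [called from main, line 33]
  collect_span(0, 3) -> 0  [called from main, line 35]
Log line origins:
  1: emitted by main (line 32)
  2: emitted by shape_report (line 17)
  3: emitted by grade_run (line 8)
  4: emitted by grade_run (line 13)
  5: emitted by shape_report (line 20)
  6: emitted by main (line 34)
  7: emitted by collect_span (line 24)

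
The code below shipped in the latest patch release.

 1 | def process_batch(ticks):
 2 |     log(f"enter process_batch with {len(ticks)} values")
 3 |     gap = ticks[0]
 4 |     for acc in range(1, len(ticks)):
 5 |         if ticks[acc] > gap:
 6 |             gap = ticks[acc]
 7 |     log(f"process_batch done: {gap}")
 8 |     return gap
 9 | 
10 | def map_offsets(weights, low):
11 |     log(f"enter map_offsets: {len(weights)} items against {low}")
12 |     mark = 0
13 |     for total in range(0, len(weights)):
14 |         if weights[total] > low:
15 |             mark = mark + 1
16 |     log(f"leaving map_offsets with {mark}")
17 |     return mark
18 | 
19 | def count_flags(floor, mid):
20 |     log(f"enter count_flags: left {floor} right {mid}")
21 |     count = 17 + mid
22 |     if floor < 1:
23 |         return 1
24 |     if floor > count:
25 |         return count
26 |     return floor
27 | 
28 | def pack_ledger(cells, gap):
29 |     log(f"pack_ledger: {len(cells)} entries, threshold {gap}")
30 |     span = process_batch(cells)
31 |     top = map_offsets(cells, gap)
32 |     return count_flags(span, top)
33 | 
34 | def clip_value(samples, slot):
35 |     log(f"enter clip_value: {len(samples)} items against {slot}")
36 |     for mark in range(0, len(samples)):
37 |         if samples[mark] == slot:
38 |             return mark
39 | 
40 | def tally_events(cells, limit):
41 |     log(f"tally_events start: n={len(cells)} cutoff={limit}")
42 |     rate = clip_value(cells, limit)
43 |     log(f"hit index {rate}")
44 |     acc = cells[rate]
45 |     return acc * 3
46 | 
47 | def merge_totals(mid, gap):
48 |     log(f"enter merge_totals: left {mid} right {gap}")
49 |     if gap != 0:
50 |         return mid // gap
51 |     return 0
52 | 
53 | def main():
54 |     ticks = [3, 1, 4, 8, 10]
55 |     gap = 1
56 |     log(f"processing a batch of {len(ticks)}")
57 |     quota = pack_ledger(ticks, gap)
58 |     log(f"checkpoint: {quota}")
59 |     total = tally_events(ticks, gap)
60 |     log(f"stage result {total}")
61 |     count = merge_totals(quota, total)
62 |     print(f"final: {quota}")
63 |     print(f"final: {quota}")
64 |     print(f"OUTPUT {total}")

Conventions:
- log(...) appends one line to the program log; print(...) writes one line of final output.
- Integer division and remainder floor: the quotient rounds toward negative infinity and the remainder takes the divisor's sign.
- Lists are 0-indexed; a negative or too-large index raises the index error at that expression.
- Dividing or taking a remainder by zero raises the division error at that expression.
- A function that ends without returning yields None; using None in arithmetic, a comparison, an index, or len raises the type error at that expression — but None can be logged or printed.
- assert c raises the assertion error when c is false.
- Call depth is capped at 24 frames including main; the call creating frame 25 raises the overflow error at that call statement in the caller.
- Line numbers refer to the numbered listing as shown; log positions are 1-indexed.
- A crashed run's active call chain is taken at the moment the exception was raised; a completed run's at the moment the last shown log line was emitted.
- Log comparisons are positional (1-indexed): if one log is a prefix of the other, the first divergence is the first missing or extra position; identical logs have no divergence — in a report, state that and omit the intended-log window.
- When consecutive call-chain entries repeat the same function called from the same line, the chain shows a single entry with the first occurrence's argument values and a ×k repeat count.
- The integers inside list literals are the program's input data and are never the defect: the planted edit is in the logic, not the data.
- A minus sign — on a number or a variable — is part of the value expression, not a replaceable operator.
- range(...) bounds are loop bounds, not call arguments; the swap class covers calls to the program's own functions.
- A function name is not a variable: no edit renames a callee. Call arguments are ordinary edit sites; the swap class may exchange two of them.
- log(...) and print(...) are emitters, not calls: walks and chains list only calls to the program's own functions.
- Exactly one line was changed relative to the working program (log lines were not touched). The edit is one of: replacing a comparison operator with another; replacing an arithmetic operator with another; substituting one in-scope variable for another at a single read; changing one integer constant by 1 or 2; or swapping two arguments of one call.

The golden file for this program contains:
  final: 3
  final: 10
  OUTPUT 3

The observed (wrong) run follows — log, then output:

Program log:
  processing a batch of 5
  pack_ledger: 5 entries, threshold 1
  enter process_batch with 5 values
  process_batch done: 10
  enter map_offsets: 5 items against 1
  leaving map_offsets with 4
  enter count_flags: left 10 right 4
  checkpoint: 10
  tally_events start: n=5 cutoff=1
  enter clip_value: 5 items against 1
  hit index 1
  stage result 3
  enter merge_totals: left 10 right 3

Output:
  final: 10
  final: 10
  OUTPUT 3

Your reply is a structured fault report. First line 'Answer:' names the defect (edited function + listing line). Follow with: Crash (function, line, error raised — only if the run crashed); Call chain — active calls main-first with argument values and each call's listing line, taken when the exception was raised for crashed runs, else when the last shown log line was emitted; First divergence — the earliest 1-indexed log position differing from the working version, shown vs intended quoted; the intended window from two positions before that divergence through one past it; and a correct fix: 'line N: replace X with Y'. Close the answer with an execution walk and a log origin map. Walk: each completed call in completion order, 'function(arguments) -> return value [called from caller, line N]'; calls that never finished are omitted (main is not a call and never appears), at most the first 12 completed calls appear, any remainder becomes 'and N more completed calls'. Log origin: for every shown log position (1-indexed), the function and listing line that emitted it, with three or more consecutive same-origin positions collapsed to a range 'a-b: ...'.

Answer: the defect is in main at line 62.
Key fact: The logs agree in full; only the final output differs.
Call chain: main -> merge_totals(10, 3) (called at line 61).
First divergence: there is none — every log position agrees.
Execution walk:
  process_batch([3, 1, 4, 8, 10]) -> 10  [called from pack_ledger, line 30]
  map_offsets([3, 1, 4, 8, 10], 1) -> 4  [called from pack_ledger, line 31]
  count_flags(10, 4) -> 10  [called from pack_ledger, line 32]
  pack_ledger([3, 1, 4, 8, 10], 1) -> 10  [called from main, line 57]
  clip_value([3, 1, 4, 8, 10], 1) -> 1  [called from tally_events, line 42]
  tally_events([3, 1, 4, 8, 10], 1) -> 3  [called from main, line 59]
  merge_totals(10, 3) -> 3  [called from main, line 61]
Origin of each log line:
  1: emitted by main (line 56)
  2: emitted by pack_ledger (line 29)
  3: emitted by process_batch (line 2)
  4: emitted by process_batch (line 7)
  5: emitted by map_offsets (line 11)
  6: emitted by map_offsets (line 16)
  7: emitted by count_flags (line 20)
  8: emitted by main (line 58)
  9: emitted by tally_events (line 41)
  10: emitted by clip_value (line 35)
  11: emitted by tally_events (line 43)
  12: emitted by main (line 60)
  13: emitted by merge_totals (line 48)
A correct fix: line 62: replace `quota` with `count`.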